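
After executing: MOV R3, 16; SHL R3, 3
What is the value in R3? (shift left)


Register state trace:
  MOV R3, 16  → R3 = 16
  SHL R3, 3  → R3 = 16 << 3 = 16 * 2^3 = 128
Final: R3 = 128

128


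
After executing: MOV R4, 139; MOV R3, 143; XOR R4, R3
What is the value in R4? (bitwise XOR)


Register state trace:
  MOV R4, 139  → R4 = 139 (0b10001011)
  MOV R3, 143  → R3 = 143 (0b10001111)
  XOR R4, R3  → R4 = 139 XOR 143 = 4 (0b00000100)
Final: R4 = 4

4


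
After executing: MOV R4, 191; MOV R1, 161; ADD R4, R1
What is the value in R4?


Register state trace:
  MOV R4, 191  → R4 = 191
  MOV R1, 161  → R1 = 161
  ADD R4, R1  → R4 = 191 + 161 = 352
Final: R4 = 352

352


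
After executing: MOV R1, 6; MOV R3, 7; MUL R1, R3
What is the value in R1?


Register state trace:
  MOV R1, 6  → R1 = 6
  MOV R3, 7  → R3 = 7
  MUL R1, R3  → R1 = 6 * 7 = 42
Final: R1 = 42

42


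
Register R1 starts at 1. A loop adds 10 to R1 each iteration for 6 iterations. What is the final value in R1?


Starting value: R1 = 1
  Iter 1: R1 = 1 + 10 = 11
  Iter 2: R1 = 11 + 10 = 21
  Iter 3: R1 = 21 + 10 = 31
  Iter 4: R1 = 31 + 10 = 41
  Iter 5: R1 = 41 + 10 = 51
  Iter 6: R1 = 51 + 10 = 61
Final: R1 = 61

61


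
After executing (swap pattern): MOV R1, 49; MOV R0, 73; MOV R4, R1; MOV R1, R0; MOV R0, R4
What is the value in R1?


Register state trace (swap pattern):
  MOV R1, 49  → R1 = 49
  MOV R0, 73  → R0 = 73
  MOV R4, R1  → R4 = 49  (save R1)
  MOV R1, R0  → R1 = 73  (R1 gets R0's value)
  MOV R0, R4  → R0 = 49  (R0 gets saved value)
Final: R1 = 73

73


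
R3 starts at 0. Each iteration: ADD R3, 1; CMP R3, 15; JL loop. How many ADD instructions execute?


Loop trace (R3 starts at 0, target 15, step 1):
  ADD #1: R3 = 0 + 1 = 1  → 1 < 15, loop
  ADD #2: R3 = 1 + 1 = 2  → 2 < 15, loop
  ADD #3: R3 = 2 + 1 = 3  → 3 < 15, loop
  ADD #4: R3 = 3 + 1 = 4  → 4 < 15, loop
  ADD #5: R3 = 4 + 1 = 5  → 5 < 15, loop
  ADD #6: R3 = 5 + 1 = 6  → 6 < 15, loop
  ADD #7: R3 = 6 + 1 = 7  → 7 < 15, loop
  ADD #8: R3 = 7 + 1 = 8  → 8 < 15, loop
  ADD #9: R3 = 8 + 1 = 9  → 9 < 15, loop
  ADD #10: R3 = 9 + 1 = 10  → 10 < 15, loop
  ADD #11: R3 = 10 + 1 = 11  → 11 < 15, loop
  ADD #12: R3 = 11 + 1 = 12  → 12 < 15, loop
  ADD #13: R3 = 12 + 1 = 13  → 13 < 15, loop
  ADD #14: R3 = 13 + 1 = 14  → 14 < 15, loop
  ADD #15: R3 = 14 + 1 = 15  → 15 >= 15, exit
Total ADD instructions: 15

15


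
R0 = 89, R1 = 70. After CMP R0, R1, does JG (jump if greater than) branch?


Trace:
  R0 = 89, R1 = 70
  CMP R0, R1  → compares 89 vs 70
  JG checks: is 89 greater than 70?
  89 > 70, so condition is true
Branch taken: Yes

Yes


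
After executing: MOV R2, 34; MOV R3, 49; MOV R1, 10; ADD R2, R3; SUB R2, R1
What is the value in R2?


Register state trace:
  MOV R2, 34  → R2 = 34
  MOV R3, 49  → R3 = 49
  MOV R1, 10  → R1 = 10
  ADD R2, R3  → R2 = 34 + 49 = 83
  SUB R2, R1  → R2 = 83 - 10 = 73
Final: R2 = 73

73


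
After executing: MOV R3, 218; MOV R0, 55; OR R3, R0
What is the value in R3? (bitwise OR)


Register state trace:
  MOV R3, 218  → R3 = 218 (0b11011010)
  MOV R0, 55  → R0 = 55 (0b00110111)
  OR R3, R0   → R3 = 218 OR 55 = 255 (0b11111111)
Final: R3 = 255

255


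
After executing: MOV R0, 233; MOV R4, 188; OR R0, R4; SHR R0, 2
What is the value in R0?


Register state trace:
  MOV R0, 233  → R0 = 233 (0b11101001)
  MOV R4, 188  → R4 = 188 (0b10111100)
  OR R0, R4  → R0 = 233 OR 188 = 253 (0b11111101)
  SHR R0, 2  → R0 = 253 >> 2 = 63
Final: R0 = 63

63


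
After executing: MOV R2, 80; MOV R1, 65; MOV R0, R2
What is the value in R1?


Register state trace:
  MOV R2, 80  → R2 = 80
  MOV R1, 65  → R1 = 65
  MOV R0, R2  → R0 = 80
Final: R1 = 65

65


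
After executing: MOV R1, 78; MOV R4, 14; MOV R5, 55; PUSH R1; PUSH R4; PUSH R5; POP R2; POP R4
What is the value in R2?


Stack trace (top is rightmost):
  MOV R1, 78  → R1 = 78
  MOV R4, 14  → R4 = 14
  MOV R5, 55  → R5 = 55
  PUSH R1  → stack: [78]
  PUSH R4  → stack: [78, 14]
  PUSH R5  → stack: [78, 14, 55]
  POP R2  → R2 = 55, stack: [78, 14]
  POP R4  → R4 = 14, stack: [78]
Final: R2 = 55

55


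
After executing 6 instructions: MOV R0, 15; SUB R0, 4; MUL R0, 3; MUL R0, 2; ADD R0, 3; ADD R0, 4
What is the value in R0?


Register state trace:
  MOV R0, 15  → R0 = 15
  SUB R0, 4  → R0 = 15 - 4 = 11
  MUL R0, 3  → R0 = 11 * 3 = 33
  MUL R0, 2  → R0 = 33 * 2 = 66
  ADD R0, 3  → R0 = 66 + 3 = 69
  ADD R0, 4  → R0 = 69 + 4 = 73
Final: R0 = 73

73


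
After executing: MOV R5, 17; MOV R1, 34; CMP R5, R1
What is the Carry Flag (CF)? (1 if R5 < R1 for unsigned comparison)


Register state trace:
  MOV R5, 17  → R5 = 17
  MOV R1, 34  → R1 = 34
  CMP R5, R1  → unsigned 17 - 34: borrow occurs
  17 < 34, so CF = 1
CF = 1

1


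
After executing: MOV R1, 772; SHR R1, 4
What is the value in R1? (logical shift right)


Register state trace:
  MOV R1, 772  → R1 = 772
  SHR R1, 4  → R1 = 772 >> 4 = 772 // 2^4 = 48
Final: R1 = 48

48


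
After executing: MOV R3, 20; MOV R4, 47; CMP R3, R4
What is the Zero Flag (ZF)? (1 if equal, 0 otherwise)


Register state trace:
  MOV R3, 20  → R3 = 20
  MOV R4, 47  → R4 = 47
  CMP R3, R4  → computes 20 - 47 = -27
  Result is nonzero, so values are not equal
ZF = 0

0


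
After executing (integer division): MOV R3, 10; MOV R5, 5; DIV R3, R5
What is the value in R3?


Register state trace:
  MOV R3, 10  → R3 = 10
  MOV R5, 5  → R5 = 5
  DIV R3, R5  → R3 = 10 // 5 = 2
Final: R3 = 2

2


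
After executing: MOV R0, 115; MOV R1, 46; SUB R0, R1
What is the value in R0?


Register state trace:
  MOV R0, 115  → R0 = 115
  MOV R1, 46  → R1 = 46
  SUB R0, R1  → R0 = 115 - 46 = 69
Final: R0 = 69

69


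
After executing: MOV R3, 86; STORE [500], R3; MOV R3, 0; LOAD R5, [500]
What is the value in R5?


Register and memory trace:
  MOV R3, 86  → R3 = 86
  STORE [500], R3  → mem[500] = 86
  MOV R3, 0  → R3 = 0
  LOAD R5, [500]  → R5 = mem[500] = 86
Final: R5 = 86

86


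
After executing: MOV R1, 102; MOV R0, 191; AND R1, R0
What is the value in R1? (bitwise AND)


Register state trace:
  MOV R1, 102  → R1 = 102 (0b01100110)
  MOV R0, 191  → R0 = 191 (0b10111111)
  AND R1, R0  → R1 = 102 AND 191 = 38 (0b00100110)
Final: R1 = 38

38


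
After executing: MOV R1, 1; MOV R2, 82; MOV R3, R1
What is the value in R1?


Register state trace:
  MOV R1, 1  → R1 = 1
  MOV R2, 82  → R2 = 82
  MOV R3, R1  → R3 = 1
Final: R1 = 1

1


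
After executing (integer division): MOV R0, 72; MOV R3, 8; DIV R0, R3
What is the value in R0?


Register state trace:
  MOV R0, 72  → R0 = 72
  MOV R3, 8  → R3 = 8
  DIV R0, R3  → R0 = 72 // 8 = 9
Final: R0 = 9

9


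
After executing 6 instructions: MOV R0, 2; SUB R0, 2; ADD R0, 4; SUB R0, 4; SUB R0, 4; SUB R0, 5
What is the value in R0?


Register state trace:
  MOV R0, 2  → R0 = 2
  SUB R0, 2  → R0 = 2 - 2 = 0
  ADD R0, 4  → R0 = 0 + 4 = 4
  SUB R0, 4  → R0 = 4 - 4 = 0
  SUB R0, 4  → R0 = 0 - 4 = -4
  SUB R0, 5  → R0 = -4 - 5 = -9
Final: R0 = -9

-9


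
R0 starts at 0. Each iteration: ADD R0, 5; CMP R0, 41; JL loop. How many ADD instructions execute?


Loop trace (R0 starts at 0, target 41, step 5):
  ADD #1: R0 = 0 + 5 = 5  → 5 < 41, loop
  ADD #2: R0 = 5 + 5 = 10  → 10 < 41, loop
  ADD #3: R0 = 10 + 5 = 15  → 15 < 41, loop
  ADD #4: R0 = 15 + 5 = 20  → 20 < 41, loop
  ADD #5: R0 = 20 + 5 = 25  → 25 < 41, loop
  ADD #6: R0 = 25 + 5 = 30  → 30 < 41, loop
  ADD #7: R0 = 30 + 5 = 35  → 35 < 41, loop
  ADD #8: R0 = 35 + 5 = 40  → 40 < 41, loop
  ADD #9: R0 = 40 + 5 = 45  → 45 >= 41, exit
Total ADD instructions: 9

9


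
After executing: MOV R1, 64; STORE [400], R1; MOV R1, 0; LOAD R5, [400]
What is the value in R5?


Register and memory trace:
  MOV R1, 64  → R1 = 64
  STORE [400], R1  → mem[400] = 64
  MOV R1, 0  → R1 = 0
  LOAD R5, [400]  → R5 = mem[400] = 64
Final: R5 = 64

64


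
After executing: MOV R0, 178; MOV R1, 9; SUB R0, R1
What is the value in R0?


Register state trace:
  MOV R0, 178  → R0 = 178
  MOV R1, 9  → R1 = 9
  SUB R0, R1  → R0 = 178 - 9 = 169
Final: R0 = 169

169


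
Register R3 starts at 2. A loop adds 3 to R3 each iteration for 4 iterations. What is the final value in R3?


Starting value: R3 = 2
  Iter 1: R3 = 2 + 3 = 5
  Iter 2: R3 = 5 + 3 = 8
  Iter 3: R3 = 8 + 3 = 11
  Iter 4: R3 = 11 + 3 = 14
Final: R3 = 14

14


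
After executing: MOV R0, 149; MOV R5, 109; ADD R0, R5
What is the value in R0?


Register state trace:
  MOV R0, 149  → R0 = 149
  MOV R5, 109  → R5 = 109
  ADD R0, R5  → R0 = 149 + 109 = 258
Final: R0 = 258

258


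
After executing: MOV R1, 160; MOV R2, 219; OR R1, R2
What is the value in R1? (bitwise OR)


Register state trace:
  MOV R1, 160  → R1 = 160 (0b10100000)
  MOV R2, 219  → R2 = 219 (0b11011011)
  OR R1, R2   → R1 = 160 OR 219 = 251 (0b11111011)
Final: R1 = 251

251


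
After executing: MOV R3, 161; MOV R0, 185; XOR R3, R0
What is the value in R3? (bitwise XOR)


Register state trace:
  MOV R3, 161  → R3 = 161 (0b10100001)
  MOV R0, 185  → R0 = 185 (0b10111001)
  XOR R3, R0  → R3 = 161 XOR 185 = 24 (0b00011000)
Final: R3 = 24

24


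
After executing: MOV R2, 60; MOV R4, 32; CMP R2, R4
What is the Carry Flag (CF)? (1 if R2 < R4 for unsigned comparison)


Register state trace:
  MOV R2, 60  → R2 = 60
  MOV R4, 32  → R4 = 32
  CMP R2, R4  → unsigned 60 - 32: no borrow
  60 >= 32, so CF = 0
CF = 0

0


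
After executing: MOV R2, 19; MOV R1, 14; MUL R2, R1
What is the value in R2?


Register state trace:
  MOV R2, 19  → R2 = 19
  MOV R1, 14  → R1 = 14
  MUL R2, R1  → R2 = 19 * 14 = 266
Final: R2 = 266

266


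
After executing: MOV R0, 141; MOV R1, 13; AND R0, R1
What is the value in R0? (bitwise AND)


Register state trace:
  MOV R0, 141  → R0 = 141 (0b10001101)
  MOV R1, 13  → R1 = 13 (0b00001101)
  AND R0, R1  → R0 = 141 AND 13 = 13 (0b00001101)
Final: R0 = 13

13


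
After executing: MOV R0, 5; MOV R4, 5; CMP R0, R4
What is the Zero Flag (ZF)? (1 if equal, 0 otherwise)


Register state trace:
  MOV R0, 5  → R0 = 5
  MOV R4, 5  → R4 = 5
  CMP R0, R4  → computes 5 - 5 = 0
  Result is zero, so values are equal
ZF = 1

1


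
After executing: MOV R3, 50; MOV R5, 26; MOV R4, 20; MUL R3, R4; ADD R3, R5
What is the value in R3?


Register state trace:
  MOV R3, 50  → R3 = 50
  MOV R5, 26  → R5 = 26
  MOV R4, 20  → R4 = 20
  MUL R3, R4  → R3 = 50 * 20 = 1000
  ADD R3, R5  → R3 = 1000 + 26 = 1026
Final: R3 = 1026

1026


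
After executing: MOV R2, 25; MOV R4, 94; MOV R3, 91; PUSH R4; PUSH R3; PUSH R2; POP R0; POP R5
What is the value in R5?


Stack trace (top is rightmost):
  MOV R2, 25  → R2 = 25
  MOV R4, 94  → R4 = 94
  MOV R3, 91  → R3 = 91
  PUSH R4  → stack: [94]
  PUSH R3  → stack: [94, 91]
  PUSH R2  → stack: [94, 91, 25]
  POP R0  → R0 = 25, stack: [94, 91]
  POP R5  → R5 = 91, stack: [94]
Final: R5 = 91

91


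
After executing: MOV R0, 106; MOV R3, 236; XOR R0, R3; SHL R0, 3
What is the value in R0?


Register state trace:
  MOV R0, 106  → R0 = 106 (0b01101010)
  MOV R3, 236  → R3 = 236 (0b11101100)
  XOR R0, R3  → R0 = 106 XOR 236 = 134 (0b10000110)
  SHL R0, 3  → R0 = 134 << 3 = 1072
Final: R0 = 1072

1072


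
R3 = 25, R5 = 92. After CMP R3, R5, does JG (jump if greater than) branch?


Trace:
  R3 = 25, R5 = 92
  CMP R3, R5  → compares 25 vs 92
  JG checks: is 25 greater than 92?
  25 < 92, so condition is false
Branch taken: No

No


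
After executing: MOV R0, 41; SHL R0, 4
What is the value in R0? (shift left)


Register state trace:
  MOV R0, 41  → R0 = 41
  SHL R0, 4  → R0 = 41 << 4 = 41 * 2^4 = 656
Final: R0 = 656

656


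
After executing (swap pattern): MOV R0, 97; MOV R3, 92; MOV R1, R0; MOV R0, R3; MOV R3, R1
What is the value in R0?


Register state trace (swap pattern):
  MOV R0, 97  → R0 = 97
  MOV R3, 92  → R3 = 92
  MOV R1, R0  → R1 = 97  (save R0)
  MOV R0, R3  → R0 = 92  (R0 gets R3's value)
  MOV R3, R1  → R3 = 97  (R3 gets saved value)
Final: R0 = 92

92


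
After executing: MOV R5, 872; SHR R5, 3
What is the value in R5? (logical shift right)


Register state trace:
  MOV R5, 872  → R5 = 872
  SHR R5, 3  → R5 = 872 >> 3 = 872 // 2^3 = 109
Final: R5 = 109

109


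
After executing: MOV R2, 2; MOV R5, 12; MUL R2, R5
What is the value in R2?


Register state trace:
  MOV R2, 2  → R2 = 2
  MOV R5, 12  → R5 = 12
  MUL R2, R5  → R2 = 2 * 12 = 24
Final: R2 = 24

24


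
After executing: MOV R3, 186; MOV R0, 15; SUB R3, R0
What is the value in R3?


Register state trace:
  MOV R3, 186  → R3 = 186
  MOV R0, 15  → R0 = 15
  SUB R3, R0  → R3 = 186 - 15 = 171
Final: R3 = 171

171


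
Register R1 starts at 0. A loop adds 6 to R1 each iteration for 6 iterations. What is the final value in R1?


Starting value: R1 = 0
  Iter 1: R1 = 0 + 6 = 6
  Iter 2: R1 = 6 + 6 = 12
  Iter 3: R1 = 12 + 6 = 18
  Iter 4: R1 = 18 + 6 = 24
  Iter 5: R1 = 24 + 6 = 30
  Iter 6: R1 = 30 + 6 = 36
Final: R1 = 36

36


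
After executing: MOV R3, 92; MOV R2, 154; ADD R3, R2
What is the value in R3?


Register state trace:
  MOV R3, 92  → R3 = 92
  MOV R2, 154  → R2 = 154
  ADD R3, R2  → R3 = 92 + 154 = 246
Final: R3 = 246

246


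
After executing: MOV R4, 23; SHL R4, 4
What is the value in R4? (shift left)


Register state trace:
  MOV R4, 23  → R4 = 23
  SHL R4, 4  → R4 = 23 << 4 = 23 * 2^4 = 368
Final: R4 = 368

368


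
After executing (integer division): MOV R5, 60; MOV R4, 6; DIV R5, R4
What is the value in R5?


Register state trace:
  MOV R5, 60  → R5 = 60
  MOV R4, 6  → R4 = 6
  DIV R5, R4  → R5 = 60 // 6 = 10
Final: R5 = 10

10


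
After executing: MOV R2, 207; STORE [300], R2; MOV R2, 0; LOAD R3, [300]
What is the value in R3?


Register and memory trace:
  MOV R2, 207  → R2 = 207
  STORE [300], R2  → mem[300] = 207
  MOV R2, 0  → R2 = 0
  LOAD R3, [300]  → R3 = mem[300] = 207
Final: R3 = 207

207


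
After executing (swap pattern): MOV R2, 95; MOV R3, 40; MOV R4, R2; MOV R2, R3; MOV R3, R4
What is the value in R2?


Register state trace (swap pattern):
  MOV R2, 95  → R2 = 95
  MOV R3, 40  → R3 = 40
  MOV R4, R2  → R4 = 95  (save R2)
  MOV R2, R3  → R2 = 40  (R2 gets R3's value)
  MOV R3, R4  → R3 = 95  (R3 gets saved value)
Final: R2 = 40

40


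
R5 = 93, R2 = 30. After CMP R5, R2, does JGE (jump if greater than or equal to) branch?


Trace:
  R5 = 93, R2 = 30
  CMP R5, R2  → compares 93 vs 30
  JGE checks: is 93 greater than or equal to 30?
  93 > 30, so condition is true
Branch taken: Yes

Yes


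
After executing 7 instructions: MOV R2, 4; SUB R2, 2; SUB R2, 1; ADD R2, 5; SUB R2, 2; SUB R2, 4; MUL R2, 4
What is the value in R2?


Register state trace:
  MOV R2, 4  → R2 = 4
  SUB R2, 2  → R2 = 4 - 2 = 2
  SUB R2, 1  → R2 = 2 - 1 = 1
  ADD R2, 5  → R2 = 1 + 5 = 6
  SUB R2, 2  → R2 = 6 - 2 = 4
  SUB R2, 4  → R2 = 4 - 4 = 0
  MUL R2, 4  → R2 = 0 * 4 = 0
Final: R2 = 0

0


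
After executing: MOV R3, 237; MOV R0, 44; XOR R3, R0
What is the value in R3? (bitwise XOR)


Register state trace:
  MOV R3, 237  → R3 = 237 (0b11101101)
  MOV R0, 44  → R0 = 44 (0b00101100)
  XOR R3, R0  → R3 = 237 XOR 44 = 193 (0b11000001)
Final: R3 = 193

193


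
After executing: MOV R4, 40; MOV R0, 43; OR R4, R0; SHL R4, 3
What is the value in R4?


Register state trace:
  MOV R4, 40  → R4 = 40 (0b00101000)
  MOV R0, 43  → R0 = 43 (0b00101011)
  OR R4, R0  → R4 = 40 OR 43 = 43 (0b00101011)
  SHL R4, 3  → R4 = 43 << 3 = 344
Final: R4 = 344

344


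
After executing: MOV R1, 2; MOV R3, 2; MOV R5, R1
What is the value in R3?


Register state trace:
  MOV R1, 2  → R1 = 2
  MOV R3, 2  → R3 = 2
  MOV R5, R1  → R5 = 2
Final: R3 = 2

2


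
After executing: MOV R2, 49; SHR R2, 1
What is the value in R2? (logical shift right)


Register state trace:
  MOV R2, 49  → R2 = 49
  SHR R2, 1  → R2 = 49 >> 1 = 49 // 2^1 = 24
Final: R2 = 24

24


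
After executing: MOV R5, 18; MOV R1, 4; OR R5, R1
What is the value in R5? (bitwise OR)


Register state trace:
  MOV R5, 18  → R5 = 18 (0b00010010)
  MOV R1, 4  → R1 = 4 (0b00000100)
  OR R5, R1   → R5 = 18 OR 4 = 22 (0b00010110)
Final: R5 = 22

22


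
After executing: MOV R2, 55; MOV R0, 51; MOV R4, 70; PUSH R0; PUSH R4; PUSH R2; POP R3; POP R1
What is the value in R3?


Stack trace (top is rightmost):
  MOV R2, 55  → R2 = 55
  MOV R0, 51  → R0 = 51
  MOV R4, 70  → R4 = 70
  PUSH R0  → stack: [51]
  PUSH R4  → stack: [51, 70]
  PUSH R2  → stack: [51, 70, 55]
  POP R3  → R3 = 55, stack: [51, 70]
  POP R1  → R1 = 70, stack: [51]
Final: R3 = 55

55


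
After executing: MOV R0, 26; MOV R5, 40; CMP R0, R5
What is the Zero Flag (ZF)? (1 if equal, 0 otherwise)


Register state trace:
  MOV R0, 26  → R0 = 26
  MOV R5, 40  → R5 = 40
  CMP R0, R5  → computes 26 - 40 = -14
  Result is nonzero, so values are not equal
ZF = 0

0


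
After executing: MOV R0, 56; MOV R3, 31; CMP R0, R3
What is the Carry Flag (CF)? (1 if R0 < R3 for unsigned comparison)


Register state trace:
  MOV R0, 56  → R0 = 56
  MOV R3, 31  → R3 = 31
  CMP R0, R3  → unsigned 56 - 31: no borrow
  56 >= 31, so CF = 0
CF = 0

0


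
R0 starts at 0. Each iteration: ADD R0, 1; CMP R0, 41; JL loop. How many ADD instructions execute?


Loop trace (R0 starts at 0, target 41, step 1):
  ADD #1: R0 = 0 + 1 = 1  → 1 < 41, loop
  ADD #2: R0 = 1 + 1 = 2  → 2 < 41, loop
  ADD #3: R0 = 2 + 1 = 3  → 3 < 41, loop
  ADD #4: R0 = 3 + 1 = 4  → 4 < 41, loop
  ADD #5: R0 = 4 + 1 = 5  → 5 < 41, loop
  ADD #6: R0 = 5 + 1 = 6  → 6 < 41, loop
  ADD #7: R0 = 6 + 1 = 7  → 7 < 41, loop
  ADD #8: R0 = 7 + 1 = 8  → 8 < 41, loop
  ADD #9: R0 = 8 + 1 = 9  → 9 < 41, loop
  ADD #10: R0 = 9 + 1 = 10  → 10 < 41, loop
  ADD #11: R0 = 10 + 1 = 11  → 11 < 41, loop
  ADD #12: R0 = 11 + 1 = 12  → 12 < 41, loop
  ADD #13: R0 = 12 + 1 = 13  → 13 < 41, loop
  ADD #14: R0 = 13 + 1 = 14  → 14 < 41, loop
  ADD #15: R0 = 14 + 1 = 15  → 15 < 41, loop
  ADD #16: R0 = 15 + 1 = 16  → 16 < 41, loop
  ADD #17: R0 = 16 + 1 = 17  → 17 < 41, loop
  ADD #18: R0 = 17 + 1 = 18  → 18 < 41, loop
  ADD #19: R0 = 18 + 1 = 19  → 19 < 41, loop
  ADD #20: R0 = 19 + 1 = 20  → 20 < 41, loop
  ADD #21: R0 = 20 + 1 = 21  → 21 < 41, loop
  ADD #22: R0 = 21 + 1 = 22  → 22 < 41, loop
  ADD #23: R0 = 22 + 1 = 23  → 23 < 41, loop
  ADD #24: R0 = 23 + 1 = 24  → 24 < 41, loop
  ADD #25: R0 = 24 + 1 = 25  → 25 < 41, loop
  ADD #26: R0 = 25 + 1 = 26  → 26 < 41, loop
  ADD #27: R0 = 26 + 1 = 27  → 27 < 41, loop
  ADD #28: R0 = 27 + 1 = 28  → 28 < 41, loop
  ADD #29: R0 = 28 + 1 = 29  → 29 < 41, loop
  ADD #30: R0 = 29 + 1 = 30  → 30 < 41, loop
  ADD #31: R0 = 30 + 1 = 31  → 31 < 41, loop
  ADD #32: R0 = 31 + 1 = 32  → 32 < 41, loop
  ADD #33: R0 = 32 + 1 = 33  → 33 < 41, loop
  ADD #34: R0 = 33 + 1 = 34  → 34 < 41, loop
  ADD #35: R0 = 34 + 1 = 35  → 35 < 41, loop
  ADD #36: R0 = 35 + 1 = 36  → 36 < 41, loop
  ADD #37: R0 = 36 + 1 = 37  → 37 < 41, loop
  ADD #38: R0 = 37 + 1 = 38  → 38 < 41, loop
  ADD #39: R0 = 38 + 1 = 39  → 39 < 41, loop
  ADD #40: R0 = 39 + 1 = 40  → 40 < 41, loop
  ADD #41: R0 = 40 + 1 = 41  → 41 >= 41, exit
Total ADD instructions: 41

41


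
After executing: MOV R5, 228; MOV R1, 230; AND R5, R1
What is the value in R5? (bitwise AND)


Register state trace:
  MOV R5, 228  → R5 = 228 (0b11100100)
  MOV R1, 230  → R1 = 230 (0b11100110)
  AND R5, R1  → R5 = 228 AND 230 = 228 (0b11100100)
Final: R5 = 228

228


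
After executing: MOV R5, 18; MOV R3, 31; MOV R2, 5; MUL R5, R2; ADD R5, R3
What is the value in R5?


Register state trace:
  MOV R5, 18  → R5 = 18
  MOV R3, 31  → R3 = 31
  MOV R2, 5  → R2 = 5
  MUL R5, R2  → R5 = 18 * 5 = 90
  ADD R5, R3  → R5 = 90 + 31 = 121
Final: R5 = 121

121


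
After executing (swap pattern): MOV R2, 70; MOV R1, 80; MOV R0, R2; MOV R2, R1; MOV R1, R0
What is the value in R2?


Register state trace (swap pattern):
  MOV R2, 70  → R2 = 70
  MOV R1, 80  → R1 = 80
  MOV R0, R2  → R0 = 70  (save R2)
  MOV R2, R1  → R2 = 80  (R2 gets R1's value)
  MOV R1, R0  → R1 = 70  (R1 gets saved value)
Final: R2 = 80

80


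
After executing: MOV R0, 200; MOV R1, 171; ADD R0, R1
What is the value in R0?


Register state trace:
  MOV R0, 200  → R0 = 200
  MOV R1, 171  → R1 = 171
  ADD R0, R1  → R0 = 200 + 171 = 371
Final: R0 = 371

371


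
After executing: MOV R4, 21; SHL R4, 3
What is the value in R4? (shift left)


Register state trace:
  MOV R4, 21  → R4 = 21
  SHL R4, 3  → R4 = 21 << 3 = 21 * 2^3 = 168
Final: R4 = 168

168


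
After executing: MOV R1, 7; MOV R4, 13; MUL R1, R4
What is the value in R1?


Register state trace:
  MOV R1, 7  → R1 = 7
  MOV R4, 13  → R4 = 13
  MUL R1, R4  → R1 = 7 * 13 = 91
Final: R1 = 91

91


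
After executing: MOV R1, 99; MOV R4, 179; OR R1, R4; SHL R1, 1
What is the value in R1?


Register state trace:
  MOV R1, 99  → R1 = 99 (0b01100011)
  MOV R4, 179  → R4 = 179 (0b10110011)
  OR R1, R4  → R1 = 99 OR 179 = 243 (0b11110011)
  SHL R1, 1  → R1 = 243 << 1 = 486
Final: R1 = 486

486


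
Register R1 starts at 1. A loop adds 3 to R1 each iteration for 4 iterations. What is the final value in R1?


Starting value: R1 = 1
  Iter 1: R1 = 1 + 3 = 4
  Iter 2: R1 = 4 + 3 = 7
  Iter 3: R1 = 7 + 3 = 10
  Iter 4: R1 = 10 + 3 = 13
Final: R1 = 13

13


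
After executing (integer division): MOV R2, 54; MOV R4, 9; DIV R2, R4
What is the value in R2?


Register state trace:
  MOV R2, 54  → R2 = 54
  MOV R4, 9  → R4 = 9
  DIV R2, R4  → R2 = 54 // 9 = 6
Final: R2 = 6

6


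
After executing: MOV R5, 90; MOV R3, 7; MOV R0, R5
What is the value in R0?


Register state trace:
  MOV R5, 90  → R5 = 90
  MOV R3, 7  → R3 = 7
  MOV R0, R5  → R0 = 90
Final: R0 = 90

90


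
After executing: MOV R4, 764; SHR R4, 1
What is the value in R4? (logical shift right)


Register state trace:
  MOV R4, 764  → R4 = 764
  SHR R4, 1  → R4 = 764 >> 1 = 764 // 2^1 = 382
Final: R4 = 382

382


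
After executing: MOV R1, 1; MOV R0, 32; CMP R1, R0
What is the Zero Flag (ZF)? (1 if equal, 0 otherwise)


Register state trace:
  MOV R1, 1  → R1 = 1
  MOV R0, 32  → R0 = 32
  CMP R1, R0  → computes 1 - 32 = -31
  Result is nonzero, so values are not equal
ZF = 0

0


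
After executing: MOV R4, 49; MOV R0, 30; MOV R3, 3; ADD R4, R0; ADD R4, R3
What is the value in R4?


Register state trace:
  MOV R4, 49  → R4 = 49
  MOV R0, 30  → R0 = 30
  MOV R3, 3  → R3 = 3
  ADD R4, R0  → R4 = 49 + 30 = 79
  ADD R4, R3  → R4 = 79 + 3 = 82
Final: R4 = 82

82


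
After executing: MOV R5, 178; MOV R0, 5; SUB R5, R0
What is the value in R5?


Register state trace:
  MOV R5, 178  → R5 = 178
  MOV R0, 5  → R0 = 5
  SUB R5, R0  → R5 = 178 - 5 = 173
Final: R5 = 173

173


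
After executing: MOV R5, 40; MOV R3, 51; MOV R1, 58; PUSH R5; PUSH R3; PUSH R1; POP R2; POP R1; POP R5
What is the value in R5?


Stack trace (top is rightmost):
  MOV R5, 40  → R5 = 40
  MOV R3, 51  → R3 = 51
  MOV R1, 58  → R1 = 58
  PUSH R5  → stack: [40]
  PUSH R3  → stack: [40, 51]
  PUSH R1  → stack: [40, 51, 58]
  POP R2  → R2 = 58, stack: [40, 51]
  POP R1  → R1 = 51, stack: [40]
  POP R5  → R5 = 40, stack: []
Final: R5 = 40

40


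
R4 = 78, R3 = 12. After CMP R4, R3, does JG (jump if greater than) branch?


Trace:
  R4 = 78, R3 = 12
  CMP R4, R3  → compares 78 vs 12
  JG checks: is 78 greater than 12?
  78 > 12, so condition is true
Branch taken: Yes

Yes


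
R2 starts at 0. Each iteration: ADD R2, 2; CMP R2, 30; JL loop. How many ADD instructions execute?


Loop trace (R2 starts at 0, target 30, step 2):
  ADD #1: R2 = 0 + 2 = 2  → 2 < 30, loop
  ADD #2: R2 = 2 + 2 = 4  → 4 < 30, loop
  ADD #3: R2 = 4 + 2 = 6  → 6 < 30, loop
  ADD #4: R2 = 6 + 2 = 8  → 8 < 30, loop
  ADD #5: R2 = 8 + 2 = 10  → 10 < 30, loop
  ADD #6: R2 = 10 + 2 = 12  → 12 < 30, loop
  ADD #7: R2 = 12 + 2 = 14  → 14 < 30, loop
  ADD #8: R2 = 14 + 2 = 16  → 16 < 30, loop
  ADD #9: R2 = 16 + 2 = 18  → 18 < 30, loop
  ADD #10: R2 = 18 + 2 = 20  → 20 < 30, loop
  ADD #11: R2 = 20 + 2 = 22  → 22 < 30, loop
  ADD #12: R2 = 22 + 2 = 24  → 24 < 30, loop
  ADD #13: R2 = 24 + 2 = 26  → 26 < 30, loop
  ADD #14: R2 = 26 + 2 = 28  → 28 < 30, loop
  ADD #15: R2 = 28 + 2 = 30  → 30 >= 30, exit
Total ADD instructions: 15

15


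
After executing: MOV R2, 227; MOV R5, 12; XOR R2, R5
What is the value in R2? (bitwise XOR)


Register state trace:
  MOV R2, 227  → R2 = 227 (0b11100011)
  MOV R5, 12  → R5 = 12 (0b00001100)
  XOR R2, R5  → R2 = 227 XOR 12 = 239 (0b11101111)
Final: R2 = 239

239


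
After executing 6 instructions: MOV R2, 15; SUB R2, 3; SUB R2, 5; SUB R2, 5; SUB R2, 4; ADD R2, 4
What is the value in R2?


Register state trace:
  MOV R2, 15  → R2 = 15
  SUB R2, 3  → R2 = 15 - 3 = 12
  SUB R2, 5  → R2 = 12 - 5 = 7
  SUB R2, 5  → R2 = 7 - 5 = 2
  SUB R2, 4  → R2 = 2 - 4 = -2
  ADD R2, 4  → R2 = -2 + 4 = 2
Final: R2 = 2

2


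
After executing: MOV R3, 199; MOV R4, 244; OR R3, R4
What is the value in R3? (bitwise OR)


Register state trace:
  MOV R3, 199  → R3 = 199 (0b11000111)
  MOV R4, 244  → R4 = 244 (0b11110100)
  OR R3, R4   → R3 = 199 OR 244 = 247 (0b11110111)
Final: R3 = 247

247


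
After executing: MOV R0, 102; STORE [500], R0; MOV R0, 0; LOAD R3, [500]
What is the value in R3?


Register and memory trace:
  MOV R0, 102  → R0 = 102
  STORE [500], R0  → mem[500] = 102
  MOV R0, 0  → R0 = 0
  LOAD R3, [500]  → R3 = mem[500] = 102
Final: R3 = 102

102


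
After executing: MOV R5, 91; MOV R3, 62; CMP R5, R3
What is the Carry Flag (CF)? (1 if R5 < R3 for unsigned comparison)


Register state trace:
  MOV R5, 91  → R5 = 91
  MOV R3, 62  → R3 = 62
  CMP R5, R3  → unsigned 91 - 62: no borrow
  91 >= 62, so CF = 0
CF = 0

0


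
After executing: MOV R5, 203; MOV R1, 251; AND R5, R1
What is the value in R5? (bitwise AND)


Register state trace:
  MOV R5, 203  → R5 = 203 (0b11001011)
  MOV R1, 251  → R1 = 251 (0b11111011)
  AND R5, R1  → R5 = 203 AND 251 = 203 (0b11001011)
Final: R5 = 203

203


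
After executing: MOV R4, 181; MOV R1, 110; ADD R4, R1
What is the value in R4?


Register state trace:
  MOV R4, 181  → R4 = 181
  MOV R1, 110  → R1 = 110
  ADD R4, R1  → R4 = 181 + 110 = 291
Final: R4 = 291

291


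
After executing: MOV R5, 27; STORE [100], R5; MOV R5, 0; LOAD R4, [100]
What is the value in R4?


Register and memory trace:
  MOV R5, 27  → R5 = 27
  STORE [100], R5  → mem[100] = 27
  MOV R5, 0  → R5 = 0
  LOAD R4, [100]  → R4 = mem[100] = 27
Final: R4 = 27

27


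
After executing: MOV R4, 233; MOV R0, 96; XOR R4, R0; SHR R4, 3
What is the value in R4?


Register state trace:
  MOV R4, 233  → R4 = 233 (0b11101001)
  MOV R0, 96  → R0 = 96 (0b01100000)
  XOR R4, R0  → R4 = 233 XOR 96 = 137 (0b10001001)
  SHR R4, 3  → R4 = 137 >> 3 = 17
Final: R4 = 17

17


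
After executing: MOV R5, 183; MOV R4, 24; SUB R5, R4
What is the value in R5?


Register state trace:
  MOV R5, 183  → R5 = 183
  MOV R4, 24  → R4 = 24
  SUB R5, R4  → R5 = 183 - 24 = 159
Final: R5 = 159

159


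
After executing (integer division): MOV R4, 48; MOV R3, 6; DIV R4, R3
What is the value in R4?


Register state trace:
  MOV R4, 48  → R4 = 48
  MOV R3, 6  → R3 = 6
  DIV R4, R3  → R4 = 48 // 6 = 8
Final: R4 = 8

8


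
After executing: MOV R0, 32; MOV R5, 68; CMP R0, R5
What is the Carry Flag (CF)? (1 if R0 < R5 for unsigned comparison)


Register state trace:
  MOV R0, 32  → R0 = 32
  MOV R5, 68  → R5 = 68
  CMP R0, R5  → unsigned 32 - 68: borrow occurs
  32 < 68, so CF = 1
CF = 1

1


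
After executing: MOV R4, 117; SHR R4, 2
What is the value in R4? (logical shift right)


Register state trace:
  MOV R4, 117  → R4 = 117
  SHR R4, 2  → R4 = 117 >> 2 = 117 // 2^2 = 29
Final: R4 = 29

29


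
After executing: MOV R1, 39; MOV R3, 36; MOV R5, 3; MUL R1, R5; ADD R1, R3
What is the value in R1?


Register state trace:
  MOV R1, 39  → R1 = 39
  MOV R3, 36  → R3 = 36
  MOV R5, 3  → R5 = 3
  MUL R1, R5  → R1 = 39 * 3 = 117
  ADD R1, R3  → R1 = 117 + 36 = 153
Final: R1 = 153

153


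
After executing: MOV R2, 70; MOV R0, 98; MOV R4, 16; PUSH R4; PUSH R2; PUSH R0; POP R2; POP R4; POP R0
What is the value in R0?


Stack trace (top is rightmost):
  MOV R2, 70  → R2 = 70
  MOV R0, 98  → R0 = 98
  MOV R4, 16  → R4 = 16
  PUSH R4  → stack: [16]
  PUSH R2  → stack: [16, 70]
  PUSH R0  → stack: [16, 70, 98]
  POP R2  → R2 = 98, stack: [16, 70]
  POP R4  → R4 = 70, stack: [16]
  POP R0  → R0 = 16, stack: []
Final: R0 = 16

16


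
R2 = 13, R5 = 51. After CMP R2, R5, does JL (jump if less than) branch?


Trace:
  R2 = 13, R5 = 51
  CMP R2, R5  → compares 13 vs 51
  JL checks: is 13 less than 51?
  13 < 51, so condition is true
Branch taken: Yes

Yes


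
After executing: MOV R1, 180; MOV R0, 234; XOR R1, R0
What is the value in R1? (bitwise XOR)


Register state trace:
  MOV R1, 180  → R1 = 180 (0b10110100)
  MOV R0, 234  → R0 = 234 (0b11101010)
  XOR R1, R0  → R1 = 180 XOR 234 = 94 (0b01011110)
Final: R1 = 94

94


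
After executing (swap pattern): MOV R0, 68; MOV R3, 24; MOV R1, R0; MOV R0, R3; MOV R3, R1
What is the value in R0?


Register state trace (swap pattern):
  MOV R0, 68  → R0 = 68
  MOV R3, 24  → R3 = 24
  MOV R1, R0  → R1 = 68  (save R0)
  MOV R0, R3  → R0 = 24  (R0 gets R3's value)
  MOV R3, R1  → R3 = 68  (R3 gets saved value)
Final: R0 = 24

24


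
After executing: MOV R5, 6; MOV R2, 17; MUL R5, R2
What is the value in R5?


Register state trace:
  MOV R5, 6  → R5 = 6
  MOV R2, 17  → R2 = 17
  MUL R5, R2  → R5 = 6 * 17 = 102
Final: R5 = 102

102


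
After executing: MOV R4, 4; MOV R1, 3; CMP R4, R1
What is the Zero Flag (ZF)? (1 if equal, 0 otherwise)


Register state trace:
  MOV R4, 4  → R4 = 4
  MOV R1, 3  → R1 = 3
  CMP R4, R1  → computes 4 - 3 = 1
  Result is nonzero, so values are not equal
ZF = 0

0


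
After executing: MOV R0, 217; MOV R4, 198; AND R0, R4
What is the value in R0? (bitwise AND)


Register state trace:
  MOV R0, 217  → R0 = 217 (0b11011001)
  MOV R4, 198  → R4 = 198 (0b11000110)
  AND R0, R4  → R0 = 217 AND 198 = 192 (0b11000000)
Final: R0 = 192

192


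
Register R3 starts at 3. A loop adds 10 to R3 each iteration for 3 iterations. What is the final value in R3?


Starting value: R3 = 3
  Iter 1: R3 = 3 + 10 = 13
  Iter 2: R3 = 13 + 10 = 23
  Iter 3: R3 = 23 + 10 = 33
Final: R3 = 33

33


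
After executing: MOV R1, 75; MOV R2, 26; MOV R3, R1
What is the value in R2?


Register state trace:
  MOV R1, 75  → R1 = 75
  MOV R2, 26  → R2 = 26
  MOV R3, R1  → R3 = 75
Final: R2 = 26

26


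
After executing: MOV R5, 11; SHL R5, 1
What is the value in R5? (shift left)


Register state trace:
  MOV R5, 11  → R5 = 11
  SHL R5, 1  → R5 = 11 << 1 = 11 * 2^1 = 22
Final: R5 = 22

22


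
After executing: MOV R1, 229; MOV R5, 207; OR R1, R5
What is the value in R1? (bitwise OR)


Register state trace:
  MOV R1, 229  → R1 = 229 (0b11100101)
  MOV R5, 207  → R5 = 207 (0b11001111)
  OR R1, R5   → R1 = 229 OR 207 = 239 (0b11101111)
Final: R1 = 239

239


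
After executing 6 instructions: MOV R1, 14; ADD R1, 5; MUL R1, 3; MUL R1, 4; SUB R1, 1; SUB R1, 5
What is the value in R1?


Register state trace:
  MOV R1, 14  → R1 = 14
  ADD R1, 5  → R1 = 14 + 5 = 19
  MUL R1, 3  → R1 = 19 * 3 = 57
  MUL R1, 4  → R1 = 57 * 4 = 228
  SUB R1, 1  → R1 = 228 - 1 = 227
  SUB R1, 5  → R1 = 227 - 5 = 222
Final: R1 = 222

222


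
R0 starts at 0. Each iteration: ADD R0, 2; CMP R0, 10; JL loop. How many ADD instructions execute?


Loop trace (R0 starts at 0, target 10, step 2):
  ADD #1: R0 = 0 + 2 = 2  → 2 < 10, loop
  ADD #2: R0 = 2 + 2 = 4  → 4 < 10, loop
  ADD #3: R0 = 4 + 2 = 6  → 6 < 10, loop
  ADD #4: R0 = 6 + 2 = 8  → 8 < 10, loop
  ADD #5: R0 = 8 + 2 = 10  → 10 >= 10, exit
Total ADD instructions: 5

5


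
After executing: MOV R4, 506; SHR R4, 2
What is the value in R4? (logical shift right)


Register state trace:
  MOV R4, 506  → R4 = 506
  SHR R4, 2  → R4 = 506 >> 2 = 506 // 2^2 = 126
Final: R4 = 126

126


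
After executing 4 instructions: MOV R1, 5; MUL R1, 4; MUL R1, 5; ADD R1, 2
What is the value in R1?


Register state trace:
  MOV R1, 5  → R1 = 5
  MUL R1, 4  → R1 = 5 * 4 = 20
  MUL R1, 5  → R1 = 20 * 5 = 100
  ADD R1, 2  → R1 = 100 + 2 = 102
Final: R1 = 102

102


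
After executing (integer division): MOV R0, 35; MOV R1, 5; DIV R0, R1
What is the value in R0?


Register state trace:
  MOV R0, 35  → R0 = 35
  MOV R1, 5  → R1 = 5
  DIV R0, R1  → R0 = 35 // 5 = 7
Final: R0 = 7

7


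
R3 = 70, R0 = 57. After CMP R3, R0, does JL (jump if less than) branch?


Trace:
  R3 = 70, R0 = 57
  CMP R3, R0  → compares 70 vs 57
  JL checks: is 70 less than 57?
  70 > 57, so condition is false
Branch taken: No

No


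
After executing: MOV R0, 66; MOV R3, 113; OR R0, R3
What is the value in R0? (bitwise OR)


Register state trace:
  MOV R0, 66  → R0 = 66 (0b01000010)
  MOV R3, 113  → R3 = 113 (0b01110001)
  OR R0, R3   → R0 = 66 OR 113 = 115 (0b01110011)
Final: R0 = 115

115


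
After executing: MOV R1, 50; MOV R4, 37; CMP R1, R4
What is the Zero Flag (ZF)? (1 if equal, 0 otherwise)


Register state trace:
  MOV R1, 50  → R1 = 50
  MOV R4, 37  → R4 = 37
  CMP R1, R4  → computes 50 - 37 = 13
  Result is nonzero, so values are not equal
ZF = 0

0


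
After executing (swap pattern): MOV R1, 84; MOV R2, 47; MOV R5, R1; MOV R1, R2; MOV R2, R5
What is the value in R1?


Register state trace (swap pattern):
  MOV R1, 84  → R1 = 84
  MOV R2, 47  → R2 = 47
  MOV R5, R1  → R5 = 84  (save R1)
  MOV R1, R2  → R1 = 47  (R1 gets R2's value)
  MOV R2, R5  → R2 = 84  (R2 gets saved value)
Final: R1 = 47

47


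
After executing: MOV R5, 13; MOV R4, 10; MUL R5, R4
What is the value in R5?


Register state trace:
  MOV R5, 13  → R5 = 13
  MOV R4, 10  → R4 = 10
  MUL R5, R4  → R5 = 13 * 10 = 130
Final: R5 = 130

130


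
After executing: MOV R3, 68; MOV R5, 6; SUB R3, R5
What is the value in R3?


Register state trace:
  MOV R3, 68  → R3 = 68
  MOV R5, 6  → R5 = 6
  SUB R3, R5  → R3 = 68 - 6 = 62
Final: R3 = 62

62


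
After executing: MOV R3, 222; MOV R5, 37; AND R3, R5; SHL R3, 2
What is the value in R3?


Register state trace:
  MOV R3, 222  → R3 = 222 (0b11011110)
  MOV R5, 37  → R5 = 37 (0b00100101)
  AND R3, R5  → R3 = 222 AND 37 = 4 (0b00000100)
  SHL R3, 2  → R3 = 4 << 2 = 16
Final: R3 = 16

16


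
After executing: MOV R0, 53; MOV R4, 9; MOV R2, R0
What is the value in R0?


Register state trace:
  MOV R0, 53  → R0 = 53
  MOV R4, 9  → R4 = 9
  MOV R2, R0  → R2 = 53
Final: R0 = 53

53


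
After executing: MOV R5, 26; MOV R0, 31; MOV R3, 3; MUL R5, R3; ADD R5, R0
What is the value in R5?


Register state trace:
  MOV R5, 26  → R5 = 26
  MOV R0, 31  → R0 = 31
  MOV R3, 3  → R3 = 3
  MUL R5, R3  → R5 = 26 * 3 = 78
  ADD R5, R0  → R5 = 78 + 31 = 109
Final: R5 = 109

109


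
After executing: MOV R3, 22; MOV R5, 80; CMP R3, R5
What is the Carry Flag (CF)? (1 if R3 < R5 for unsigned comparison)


Register state trace:
  MOV R3, 22  → R3 = 22
  MOV R5, 80  → R5 = 80
  CMP R3, R5  → unsigned 22 - 80: borrow occurs
  22 < 80, so CF = 1
CF = 1

1


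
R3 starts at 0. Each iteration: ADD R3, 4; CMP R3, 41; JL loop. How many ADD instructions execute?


Loop trace (R3 starts at 0, target 41, step 4):
  ADD #1: R3 = 0 + 4 = 4  → 4 < 41, loop
  ADD #2: R3 = 4 + 4 = 8  → 8 < 41, loop
  ADD #3: R3 = 8 + 4 = 12  → 12 < 41, loop
  ADD #4: R3 = 12 + 4 = 16  → 16 < 41, loop
  ADD #5: R3 = 16 + 4 = 20  → 20 < 41, loop
  ADD #6: R3 = 20 + 4 = 24  → 24 < 41, loop
  ADD #7: R3 = 24 + 4 = 28  → 28 < 41, loop
  ADD #8: R3 = 28 + 4 = 32  → 32 < 41, loop
  ADD #9: R3 = 32 + 4 = 36  → 36 < 41, loop
  ADD #10: R3 = 36 + 4 = 40  → 40 < 41, loop
  ADD #11: R3 = 40 + 4 = 44  → 44 >= 41, exit
Total ADD instructions: 11

11


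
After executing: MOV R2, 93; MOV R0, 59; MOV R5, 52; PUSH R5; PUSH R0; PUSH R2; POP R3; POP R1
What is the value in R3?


Stack trace (top is rightmost):
  MOV R2, 93  → R2 = 93
  MOV R0, 59  → R0 = 59
  MOV R5, 52  → R5 = 52
  PUSH R5  → stack: [52]
  PUSH R0  → stack: [52, 59]
  PUSH R2  → stack: [52, 59, 93]
  POP R3  → R3 = 93, stack: [52, 59]
  POP R1  → R1 = 59, stack: [52]
Final: R3 = 93

93


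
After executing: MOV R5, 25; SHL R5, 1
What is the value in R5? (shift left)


Register state trace:
  MOV R5, 25  → R5 = 25
  SHL R5, 1  → R5 = 25 << 1 = 25 * 2^1 = 50
Final: R5 = 50

50


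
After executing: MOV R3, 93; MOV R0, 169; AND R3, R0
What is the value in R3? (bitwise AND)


Register state trace:
  MOV R3, 93  → R3 = 93 (0b01011101)
  MOV R0, 169  → R0 = 169 (0b10101001)
  AND R3, R0  → R3 = 93 AND 169 = 9 (0b00001001)
Final: R3 = 9

9


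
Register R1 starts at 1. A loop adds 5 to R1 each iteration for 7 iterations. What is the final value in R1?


Starting value: R1 = 1
  Iter 1: R1 = 1 + 5 = 6
  Iter 2: R1 = 6 + 5 = 11
  Iter 3: R1 = 11 + 5 = 16
  Iter 4: R1 = 16 + 5 = 21
  Iter 5: R1 = 21 + 5 = 26
  Iter 6: R1 = 26 + 5 = 31
  Iter 7: R1 = 31 + 5 = 36
Final: R1 = 36

36


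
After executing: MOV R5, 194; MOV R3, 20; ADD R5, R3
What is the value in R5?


Register state trace:
  MOV R5, 194  → R5 = 194
  MOV R3, 20  → R3 = 20
  ADD R5, R3  → R5 = 194 + 20 = 214
Final: R5 = 214

214


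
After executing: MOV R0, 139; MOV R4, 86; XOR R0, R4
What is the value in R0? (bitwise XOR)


Register state trace:
  MOV R0, 139  → R0 = 139 (0b10001011)
  MOV R4, 86  → R4 = 86 (0b01010110)
  XOR R0, R4  → R0 = 139 XOR 86 = 221 (0b11011101)
Final: R0 = 221

221


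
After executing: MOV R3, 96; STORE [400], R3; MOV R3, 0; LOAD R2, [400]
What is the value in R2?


Register and memory trace:
  MOV R3, 96  → R3 = 96
  STORE [400], R3  → mem[400] = 96
  MOV R3, 0  → R3 = 0
  LOAD R2, [400]  → R2 = mem[400] = 96
Final: R2 = 96

96


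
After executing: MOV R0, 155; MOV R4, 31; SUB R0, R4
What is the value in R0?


Register state trace:
  MOV R0, 155  → R0 = 155
  MOV R4, 31  → R4 = 31
  SUB R0, R4  → R0 = 155 - 31 = 124
Final: R0 = 124

124


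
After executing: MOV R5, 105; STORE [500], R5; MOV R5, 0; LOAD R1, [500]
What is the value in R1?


Register and memory trace:
  MOV R5, 105  → R5 = 105
  STORE [500], R5  → mem[500] = 105
  MOV R5, 0  → R5 = 0
  LOAD R1, [500]  → R1 = mem[500] = 105
Final: R1 = 105

105


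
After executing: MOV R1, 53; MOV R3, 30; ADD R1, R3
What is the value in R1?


Register state trace:
  MOV R1, 53  → R1 = 53
  MOV R3, 30  → R3 = 30
  ADD R1, R3  → R1 = 53 + 30 = 83
Final: R1 = 83

83


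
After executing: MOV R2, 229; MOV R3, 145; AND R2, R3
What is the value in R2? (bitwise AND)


Register state trace:
  MOV R2, 229  → R2 = 229 (0b11100101)
  MOV R3, 145  → R3 = 145 (0b10010001)
  AND R2, R3  → R2 = 229 AND 145 = 129 (0b10000001)
Final: R2 = 129

129


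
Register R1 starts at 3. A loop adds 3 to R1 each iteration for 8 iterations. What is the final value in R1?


Starting value: R1 = 3
  Iter 1: R1 = 3 + 3 = 6
  Iter 2: R1 = 6 + 3 = 9
  Iter 3: R1 = 9 + 3 = 12
  Iter 4: R1 = 12 + 3 = 15
  Iter 5: R1 = 15 + 3 = 18
  Iter 6: R1 = 18 + 3 = 21
  Iter 7: R1 = 21 + 3 = 24
  Iter 8: R1 = 24 + 3 = 27
Final: R1 = 27

27
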